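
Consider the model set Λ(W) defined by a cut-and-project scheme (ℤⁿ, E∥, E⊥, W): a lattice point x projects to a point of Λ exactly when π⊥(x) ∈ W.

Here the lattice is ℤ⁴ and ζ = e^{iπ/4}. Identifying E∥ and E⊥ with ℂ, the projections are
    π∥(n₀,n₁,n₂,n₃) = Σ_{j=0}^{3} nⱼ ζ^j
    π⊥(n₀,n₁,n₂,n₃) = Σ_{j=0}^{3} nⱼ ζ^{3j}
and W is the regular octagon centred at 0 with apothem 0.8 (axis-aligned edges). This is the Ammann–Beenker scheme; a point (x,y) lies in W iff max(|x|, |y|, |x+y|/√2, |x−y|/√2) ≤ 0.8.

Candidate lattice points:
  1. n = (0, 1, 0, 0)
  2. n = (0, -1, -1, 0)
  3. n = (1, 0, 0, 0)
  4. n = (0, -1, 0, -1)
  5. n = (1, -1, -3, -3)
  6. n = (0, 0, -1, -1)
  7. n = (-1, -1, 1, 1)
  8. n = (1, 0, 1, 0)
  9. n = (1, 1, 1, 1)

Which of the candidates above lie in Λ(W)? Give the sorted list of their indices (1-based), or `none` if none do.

2, 5, 6

π⊥(n) = n₀ + n₁ζ³ + n₂ζ⁶ + n₃ζ⁹ where ζ = e^{iπ/4}.
candidate 1: n = (0, 1, 0, 0) → π⊥ ≈ (-0.7071, +0.7071); max(|x|,|y|,|x±y|/√2) = 1.0000 > 0.8 ⇒ ∉ W
candidate 2: n = (0, -1, -1, 0) → π⊥ ≈ (+0.7071, +0.2929); max(|x|,|y|,|x±y|/√2) = 0.7071 ≤ 0.8 ⇒ ∈ W
candidate 3: n = (1, 0, 0, 0) → π⊥ ≈ (+1.0000, +0.0000); max(|x|,|y|,|x±y|/√2) = 1.0000 > 0.8 ⇒ ∉ W
candidate 4: n = (0, -1, 0, -1) → π⊥ ≈ (+0.0000, -1.4142); max(|x|,|y|,|x±y|/√2) = 1.4142 > 0.8 ⇒ ∉ W
candidate 5: n = (1, -1, -3, -3) → π⊥ ≈ (-0.4142, +0.1716); max(|x|,|y|,|x±y|/√2) = 0.4142 ≤ 0.8 ⇒ ∈ W
candidate 6: n = (0, 0, -1, -1) → π⊥ ≈ (-0.7071, +0.2929); max(|x|,|y|,|x±y|/√2) = 0.7071 ≤ 0.8 ⇒ ∈ W
candidate 7: n = (-1, -1, 1, 1) → π⊥ ≈ (+0.4142, -1.0000); max(|x|,|y|,|x±y|/√2) = 1.0000 > 0.8 ⇒ ∉ W
candidate 8: n = (1, 0, 1, 0) → π⊥ ≈ (+1.0000, -1.0000); max(|x|,|y|,|x±y|/√2) = 1.4142 > 0.8 ⇒ ∉ W
candidate 9: n = (1, 1, 1, 1) → π⊥ ≈ (+1.0000, +0.4142); max(|x|,|y|,|x±y|/√2) = 1.0000 > 0.8 ⇒ ∉ W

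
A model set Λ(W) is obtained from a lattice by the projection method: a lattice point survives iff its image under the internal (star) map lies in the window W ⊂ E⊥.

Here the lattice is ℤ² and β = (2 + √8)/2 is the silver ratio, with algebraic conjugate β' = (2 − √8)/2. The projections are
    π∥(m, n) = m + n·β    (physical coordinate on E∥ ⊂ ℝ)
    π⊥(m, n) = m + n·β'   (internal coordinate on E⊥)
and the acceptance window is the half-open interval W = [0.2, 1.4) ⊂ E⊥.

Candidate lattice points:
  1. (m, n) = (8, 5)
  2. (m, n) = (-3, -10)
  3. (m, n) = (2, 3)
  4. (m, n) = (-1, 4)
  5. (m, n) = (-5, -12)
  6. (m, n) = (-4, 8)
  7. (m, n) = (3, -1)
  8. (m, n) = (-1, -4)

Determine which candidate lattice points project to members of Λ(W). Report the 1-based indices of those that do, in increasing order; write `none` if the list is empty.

2, 3, 8

Numerically β ≈ 2.414214 and β' = −1/β ≈ -0.414214.
candidate 1: (m,n)=(8,5) → π∥ = 8+5·β ≈ 20.071068, π⊥ = 8+5·β' ≈ 5.928932 ∉ [0.2, 1.4) ⇒ out
candidate 2: (m,n)=(-3,-10) → π∥ = -3-10·β ≈ -27.142136, π⊥ = -3-10·β' ≈ 1.142136 ∈ [0.2, 1.4) ⇒ IN Λ
candidate 3: (m,n)=(2,3) → π∥ = 2+3·β ≈ 9.242641, π⊥ = 2+3·β' ≈ 0.757359 ∈ [0.2, 1.4) ⇒ IN Λ
candidate 4: (m,n)=(-1,4) → π∥ = -1+4·β ≈ 8.656854, π⊥ = -1+4·β' ≈ -2.656854 ∉ [0.2, 1.4) ⇒ out
candidate 5: (m,n)=(-5,-12) → π∥ = -5-12·β ≈ -33.970563, π⊥ = -5-12·β' ≈ -0.029437 ∉ [0.2, 1.4) ⇒ out
candidate 6: (m,n)=(-4,8) → π∥ = -4+8·β ≈ 15.313708, π⊥ = -4+8·β' ≈ -7.313708 ∉ [0.2, 1.4) ⇒ out
candidate 7: (m,n)=(3,-1) → π∥ = 3-1·β ≈ 0.585786, π⊥ = 3-1·β' ≈ 3.414214 ∉ [0.2, 1.4) ⇒ out
candidate 8: (m,n)=(-1,-4) → π∥ = -1-4·β ≈ -10.656854, π⊥ = -1-4·β' ≈ 0.656854 ∈ [0.2, 1.4) ⇒ IN Λ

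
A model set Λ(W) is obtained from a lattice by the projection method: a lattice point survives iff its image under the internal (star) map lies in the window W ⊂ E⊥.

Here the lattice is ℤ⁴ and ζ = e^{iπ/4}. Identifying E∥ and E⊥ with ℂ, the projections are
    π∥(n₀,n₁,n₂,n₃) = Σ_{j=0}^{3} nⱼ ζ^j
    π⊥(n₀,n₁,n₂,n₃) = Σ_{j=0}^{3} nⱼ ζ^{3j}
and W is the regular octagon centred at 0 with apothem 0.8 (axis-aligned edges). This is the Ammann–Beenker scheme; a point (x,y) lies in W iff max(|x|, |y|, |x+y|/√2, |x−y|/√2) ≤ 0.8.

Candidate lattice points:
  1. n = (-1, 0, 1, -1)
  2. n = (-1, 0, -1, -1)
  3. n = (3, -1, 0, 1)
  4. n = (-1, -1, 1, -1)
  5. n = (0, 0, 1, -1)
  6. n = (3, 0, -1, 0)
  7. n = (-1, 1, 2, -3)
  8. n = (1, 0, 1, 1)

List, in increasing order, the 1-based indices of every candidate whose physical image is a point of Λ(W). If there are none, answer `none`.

none

π⊥(n) = n₀ + n₁ζ³ + n₂ζ⁶ + n₃ζ⁹ where ζ = e^{iπ/4}.
#1 (-1, 0, 1, -1): internal (-1.70711, -1.70711); octagon support 2.41421 vs apothem 0.8 → ∉ W
#2 (-1, 0, -1, -1): internal (-1.70711, 0.29289); octagon support 1.70711 vs apothem 0.8 → ∉ W
#3 (3, -1, 0, 1): internal (4.41421, 0.00000); octagon support 4.41421 vs apothem 0.8 → ∉ W
#4 (-1, -1, 1, -1): internal (-1.00000, -2.41421); octagon support 2.41421 vs apothem 0.8 → ∉ W
#5 (0, 0, 1, -1): internal (-0.70711, -1.70711); octagon support 1.70711 vs apothem 0.8 → ∉ W
#6 (3, 0, -1, 0): internal (3.00000, 1.00000); octagon support 3.00000 vs apothem 0.8 → ∉ W
#7 (-1, 1, 2, -3): internal (-3.82843, -3.41421); octagon support 5.12132 vs apothem 0.8 → ∉ W
#8 (1, 0, 1, 1): internal (1.70711, -0.29289); octagon support 1.70711 vs apothem 0.8 → ∉ W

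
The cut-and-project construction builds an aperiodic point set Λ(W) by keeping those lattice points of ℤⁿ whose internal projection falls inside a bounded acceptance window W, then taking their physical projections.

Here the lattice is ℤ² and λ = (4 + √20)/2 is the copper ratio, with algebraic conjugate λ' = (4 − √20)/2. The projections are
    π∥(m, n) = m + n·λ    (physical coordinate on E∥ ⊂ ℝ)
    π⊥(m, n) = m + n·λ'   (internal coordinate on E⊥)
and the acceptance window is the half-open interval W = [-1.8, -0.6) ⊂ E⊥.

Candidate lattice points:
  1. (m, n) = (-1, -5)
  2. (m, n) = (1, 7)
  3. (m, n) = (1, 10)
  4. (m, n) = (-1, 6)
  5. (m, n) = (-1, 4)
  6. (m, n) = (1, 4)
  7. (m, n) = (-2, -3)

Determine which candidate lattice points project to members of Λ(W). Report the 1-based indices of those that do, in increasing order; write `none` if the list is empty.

2, 3, 7

Numerically λ ≈ 4.2361 and λ' = −1/λ ≈ -0.2361.
#1 (-1,-5): internal coord -1 + (-5)·λ' = +0.1803; +0.1803 ∉ [-1.8, -0.6) → out
#2 (1,7): internal coord 1 + (7)·λ' = -0.6525; -0.6525 ∈ [-1.8, -0.6) → IN Λ
#3 (1,10): internal coord 1 + (10)·λ' = -1.3607; -1.3607 ∈ [-1.8, -0.6) → IN Λ
#4 (-1,6): internal coord -1 + (6)·λ' = -2.4164; -2.4164 ∉ [-1.8, -0.6) → out
#5 (-1,4): internal coord -1 + (4)·λ' = -1.9443; -1.9443 ∉ [-1.8, -0.6) → out
#6 (1,4): internal coord 1 + (4)·λ' = +0.0557; +0.0557 ∉ [-1.8, -0.6) → out
#7 (-2,-3): internal coord -2 + (-3)·λ' = -1.2918; -1.2918 ∈ [-1.8, -0.6) → IN Λ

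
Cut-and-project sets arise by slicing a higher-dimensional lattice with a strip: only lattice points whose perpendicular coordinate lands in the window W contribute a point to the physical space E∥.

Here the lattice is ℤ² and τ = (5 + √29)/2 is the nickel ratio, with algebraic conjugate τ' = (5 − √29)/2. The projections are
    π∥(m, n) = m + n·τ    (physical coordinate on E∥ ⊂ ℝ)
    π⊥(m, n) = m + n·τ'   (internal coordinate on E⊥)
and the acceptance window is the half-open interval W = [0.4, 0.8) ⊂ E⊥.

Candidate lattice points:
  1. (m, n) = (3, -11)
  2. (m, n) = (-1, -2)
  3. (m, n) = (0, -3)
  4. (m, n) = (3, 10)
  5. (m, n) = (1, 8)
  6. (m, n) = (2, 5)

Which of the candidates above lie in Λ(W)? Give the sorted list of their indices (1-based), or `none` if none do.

3

Numerically τ ≈ 5.1926 and τ' = −1/τ ≈ -0.1926.
#1 (3,-11): internal coord 3 + (-11)·τ' = +5.1184; +5.1184 ∉ [0.4, 0.8) → out
#2 (-1,-2): internal coord -1 + (-2)·τ' = -0.6148; -0.6148 ∉ [0.4, 0.8) → out
#3 (0,-3): internal coord 0 + (-3)·τ' = +0.5777; +0.5777 ∈ [0.4, 0.8) → IN Λ
#4 (3,10): internal coord 3 + (10)·τ' = +1.0742; +1.0742 ∉ [0.4, 0.8) → out
#5 (1,8): internal coord 1 + (8)·τ' = -0.5407; -0.5407 ∉ [0.4, 0.8) → out
#6 (2,5): internal coord 2 + (5)·τ' = +1.0371; +1.0371 ∉ [0.4, 0.8) → out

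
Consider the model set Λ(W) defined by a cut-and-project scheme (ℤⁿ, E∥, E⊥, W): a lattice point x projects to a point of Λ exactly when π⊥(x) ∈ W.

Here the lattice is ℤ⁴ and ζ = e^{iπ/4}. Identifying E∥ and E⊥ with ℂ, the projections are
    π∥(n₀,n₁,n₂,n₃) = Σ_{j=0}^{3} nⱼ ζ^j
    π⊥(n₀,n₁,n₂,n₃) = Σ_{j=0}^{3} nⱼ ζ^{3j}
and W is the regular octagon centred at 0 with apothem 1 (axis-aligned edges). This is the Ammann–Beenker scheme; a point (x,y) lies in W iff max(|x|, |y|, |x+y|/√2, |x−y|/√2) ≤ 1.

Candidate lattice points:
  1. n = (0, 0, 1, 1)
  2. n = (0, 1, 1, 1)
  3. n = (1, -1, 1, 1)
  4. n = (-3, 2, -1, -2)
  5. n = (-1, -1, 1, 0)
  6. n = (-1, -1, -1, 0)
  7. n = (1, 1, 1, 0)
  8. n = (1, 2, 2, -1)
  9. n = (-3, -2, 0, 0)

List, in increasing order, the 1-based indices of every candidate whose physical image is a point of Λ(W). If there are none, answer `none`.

1, 2, 6, 7

π⊥(n) = n₀ + n₁ζ³ + n₂ζ⁶ + n₃ζ⁹ where ζ = e^{iπ/4}.
candidate 1: n = (0, 0, 1, 1) → π⊥ ≈ (+0.70711, -0.29289); max(|x|,|y|,|x±y|/√2) = 0.70711 ≤ 1 ⇒ ∈ W
candidate 2: n = (0, 1, 1, 1) → π⊥ ≈ (+0.00000, +0.41421); max(|x|,|y|,|x±y|/√2) = 0.41421 ≤ 1 ⇒ ∈ W
candidate 3: n = (1, -1, 1, 1) → π⊥ ≈ (+2.41421, -1.00000); max(|x|,|y|,|x±y|/√2) = 2.41421 > 1 ⇒ ∉ W
candidate 4: n = (-3, 2, -1, -2) → π⊥ ≈ (-5.82843, +1.00000); max(|x|,|y|,|x±y|/√2) = 5.82843 > 1 ⇒ ∉ W
candidate 5: n = (-1, -1, 1, 0) → π⊥ ≈ (-0.29289, -1.70711); max(|x|,|y|,|x±y|/√2) = 1.70711 > 1 ⇒ ∉ W
candidate 6: n = (-1, -1, -1, 0) → π⊥ ≈ (-0.29289, +0.29289); max(|x|,|y|,|x±y|/√2) = 0.41421 ≤ 1 ⇒ ∈ W
candidate 7: n = (1, 1, 1, 0) → π⊥ ≈ (+0.29289, -0.29289); max(|x|,|y|,|x±y|/√2) = 0.41421 ≤ 1 ⇒ ∈ W
candidate 8: n = (1, 2, 2, -1) → π⊥ ≈ (-1.12132, -1.29289); max(|x|,|y|,|x±y|/√2) = 1.70711 > 1 ⇒ ∉ W
candidate 9: n = (-3, -2, 0, 0) → π⊥ ≈ (-1.58579, -1.41421); max(|x|,|y|,|x±y|/√2) = 2.12132 > 1 ⇒ ∉ W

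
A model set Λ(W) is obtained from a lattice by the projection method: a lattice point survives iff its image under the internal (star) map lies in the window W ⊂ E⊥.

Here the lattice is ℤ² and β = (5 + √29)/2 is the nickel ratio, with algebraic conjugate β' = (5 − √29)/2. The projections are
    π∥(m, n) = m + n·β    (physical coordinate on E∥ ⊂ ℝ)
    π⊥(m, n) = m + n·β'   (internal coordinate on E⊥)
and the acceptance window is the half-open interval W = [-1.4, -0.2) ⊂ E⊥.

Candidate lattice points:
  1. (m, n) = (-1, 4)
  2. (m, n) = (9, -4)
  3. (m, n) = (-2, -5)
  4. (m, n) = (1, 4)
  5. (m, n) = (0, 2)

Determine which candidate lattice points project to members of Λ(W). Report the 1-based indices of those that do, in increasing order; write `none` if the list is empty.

3, 5

Numerically β ≈ 5.192582 and β' = −1/β ≈ -0.192582.
candidate 1: (m,n)=(-1,4) → π∥ = -1+4·β ≈ 19.770330, π⊥ = -1+4·β' ≈ -1.770330 ∉ [-1.4, -0.2) ⇒ out
candidate 2: (m,n)=(9,-4) → π∥ = 9-4·β ≈ -11.770330, π⊥ = 9-4·β' ≈ 9.770330 ∉ [-1.4, -0.2) ⇒ out
candidate 3: (m,n)=(-2,-5) → π∥ = -2-5·β ≈ -27.962912, π⊥ = -2-5·β' ≈ -1.037088 ∈ [-1.4, -0.2) ⇒ IN Λ
candidate 4: (m,n)=(1,4) → π∥ = 1+4·β ≈ 21.770330, π⊥ = 1+4·β' ≈ 0.229670 ∉ [-1.4, -0.2) ⇒ out
candidate 5: (m,n)=(0,2) → π∥ = 0+2·β ≈ 10.385165, π⊥ = 0+2·β' ≈ -0.385165 ∈ [-1.4, -0.2) ⇒ IN Λ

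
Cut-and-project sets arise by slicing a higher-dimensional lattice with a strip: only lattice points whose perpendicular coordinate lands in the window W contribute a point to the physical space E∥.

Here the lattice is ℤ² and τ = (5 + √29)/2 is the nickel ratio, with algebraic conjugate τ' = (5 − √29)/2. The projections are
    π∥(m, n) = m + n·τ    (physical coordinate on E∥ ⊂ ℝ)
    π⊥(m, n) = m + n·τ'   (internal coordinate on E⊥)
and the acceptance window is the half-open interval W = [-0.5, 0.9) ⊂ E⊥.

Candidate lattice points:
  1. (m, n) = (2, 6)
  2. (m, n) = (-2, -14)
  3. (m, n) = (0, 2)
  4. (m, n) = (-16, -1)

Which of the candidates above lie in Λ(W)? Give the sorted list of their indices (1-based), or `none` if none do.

1, 2, 3

τ' = (5−√29)/2 ≈ -0.1926.
[1] lift (2,6): star map gives 0.8445; window check -0.5 ≤ 0.8445 < 0.9 is true → IN Λ
[2] lift (-2,-14): star map gives 0.6962; window check -0.5 ≤ 0.6962 < 0.9 is true → IN Λ
[3] lift (0,2): star map gives -0.3852; window check -0.5 ≤ -0.3852 < 0.9 is true → IN Λ
[4] lift (-16,-1): star map gives -15.8074; window check -0.5 ≤ -15.8074 < 0.9 is false → out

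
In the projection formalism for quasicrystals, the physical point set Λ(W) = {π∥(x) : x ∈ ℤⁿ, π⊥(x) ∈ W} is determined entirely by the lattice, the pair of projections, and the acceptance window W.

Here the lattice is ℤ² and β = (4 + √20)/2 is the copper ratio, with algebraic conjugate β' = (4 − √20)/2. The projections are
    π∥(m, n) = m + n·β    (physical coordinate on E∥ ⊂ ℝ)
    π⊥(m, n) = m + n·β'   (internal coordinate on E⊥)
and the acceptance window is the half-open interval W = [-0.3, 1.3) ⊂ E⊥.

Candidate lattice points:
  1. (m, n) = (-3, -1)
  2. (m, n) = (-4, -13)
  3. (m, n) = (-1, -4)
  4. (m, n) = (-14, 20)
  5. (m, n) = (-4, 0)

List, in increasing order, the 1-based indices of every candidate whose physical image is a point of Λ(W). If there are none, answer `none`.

3

β' = (4−√20)/2 ≈ -0.236068.
[1] lift (-3,-1): star map gives -2.763932; window check -0.3 ≤ -2.763932 < 1.3 is false → out
[2] lift (-4,-13): star map gives -0.931116; window check -0.3 ≤ -0.931116 < 1.3 is false → out
[3] lift (-1,-4): star map gives -0.055728; window check -0.3 ≤ -0.055728 < 1.3 is true → IN Λ
[4] lift (-14,20): star map gives -18.721360; window check -0.3 ≤ -18.721360 < 1.3 is false → out
[5] lift (-4,0): star map gives -4.000000; window check -0.3 ≤ -4.000000 < 1.3 is false → out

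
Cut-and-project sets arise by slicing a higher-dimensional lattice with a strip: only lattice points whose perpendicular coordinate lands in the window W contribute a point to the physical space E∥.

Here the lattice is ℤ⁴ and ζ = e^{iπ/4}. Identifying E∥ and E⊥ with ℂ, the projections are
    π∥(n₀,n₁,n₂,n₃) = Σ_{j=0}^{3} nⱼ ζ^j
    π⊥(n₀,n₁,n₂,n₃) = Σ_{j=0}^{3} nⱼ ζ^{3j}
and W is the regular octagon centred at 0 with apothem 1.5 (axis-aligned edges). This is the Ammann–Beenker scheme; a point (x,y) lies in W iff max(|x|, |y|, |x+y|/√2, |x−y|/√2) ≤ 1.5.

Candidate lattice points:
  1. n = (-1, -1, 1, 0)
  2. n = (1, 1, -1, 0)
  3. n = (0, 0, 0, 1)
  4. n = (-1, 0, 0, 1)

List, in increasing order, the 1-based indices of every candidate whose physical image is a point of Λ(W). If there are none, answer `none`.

3, 4

With ζ = e^{iπ/4} the internal vectors are ζ^0,ζ^3,ζ^6,ζ^9.
#1 (-1, -1, 1, 0): internal (-0.292893, -1.707107); octagon support 1.707107 vs apothem 1.5 → ∉ W
#2 (1, 1, -1, 0): internal (0.292893, 1.707107); octagon support 1.707107 vs apothem 1.5 → ∉ W
#3 (0, 0, 0, 1): internal (0.707107, 0.707107); octagon support 1.000000 vs apothem 1.5 → ∈ W
#4 (-1, 0, 0, 1): internal (-0.292893, 0.707107); octagon support 0.707107 vs apothem 1.5 → ∈ W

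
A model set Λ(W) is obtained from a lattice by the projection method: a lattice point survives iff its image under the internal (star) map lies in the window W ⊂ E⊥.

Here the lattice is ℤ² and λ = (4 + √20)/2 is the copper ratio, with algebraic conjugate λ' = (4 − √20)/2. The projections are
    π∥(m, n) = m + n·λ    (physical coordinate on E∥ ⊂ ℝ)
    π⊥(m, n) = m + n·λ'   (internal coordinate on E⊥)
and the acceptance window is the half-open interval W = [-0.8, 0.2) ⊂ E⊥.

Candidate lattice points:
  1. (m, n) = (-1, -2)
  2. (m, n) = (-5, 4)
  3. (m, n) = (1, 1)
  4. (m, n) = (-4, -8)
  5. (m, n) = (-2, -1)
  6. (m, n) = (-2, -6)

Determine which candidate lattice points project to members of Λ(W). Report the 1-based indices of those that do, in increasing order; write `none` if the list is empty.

Numerically λ ≈ 4.23607 and λ' = −1/λ ≈ -0.23607.
#1 (-1,-2): internal coord -1 + (-2)·λ' = -0.52786; -0.52786 ∈ [-0.8, 0.2) → IN Λ
#2 (-5,4): internal coord -5 + (4)·λ' = -5.94427; -5.94427 ∉ [-0.8, 0.2) → out
#3 (1,1): internal coord 1 + (1)·λ' = +0.76393; +0.76393 ∉ [-0.8, 0.2) → out
#4 (-4,-8): internal coord -4 + (-8)·λ' = -2.11146; -2.11146 ∉ [-0.8, 0.2) → out
#5 (-2,-1): internal coord -2 + (-1)·λ' = -1.76393; -1.76393 ∉ [-0.8, 0.2) → out
#6 (-2,-6): internal coord -2 + (-6)·λ' = -0.58359; -0.58359 ∈ [-0.8, 0.2) → IN Λ

1, 6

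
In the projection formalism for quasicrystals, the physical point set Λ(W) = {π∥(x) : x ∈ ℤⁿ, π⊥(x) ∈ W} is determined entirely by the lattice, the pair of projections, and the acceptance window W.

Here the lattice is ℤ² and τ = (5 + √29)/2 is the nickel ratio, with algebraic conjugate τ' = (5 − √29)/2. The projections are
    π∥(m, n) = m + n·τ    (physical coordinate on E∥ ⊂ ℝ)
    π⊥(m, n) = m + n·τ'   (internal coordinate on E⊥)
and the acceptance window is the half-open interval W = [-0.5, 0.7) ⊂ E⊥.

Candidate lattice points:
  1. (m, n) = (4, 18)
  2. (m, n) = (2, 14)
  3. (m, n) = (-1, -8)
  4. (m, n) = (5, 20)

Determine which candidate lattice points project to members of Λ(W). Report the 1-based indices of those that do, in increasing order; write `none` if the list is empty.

Numerically τ ≈ 5.19258 and τ' = −1/τ ≈ -0.19258.
candidate 1: (m,n)=(4,18) → π∥ = 4+18·τ ≈ 97.46648, π⊥ = 4+18·τ' ≈ 0.53352 ∈ [-0.5, 0.7) ⇒ IN Λ
candidate 2: (m,n)=(2,14) → π∥ = 2+14·τ ≈ 74.69615, π⊥ = 2+14·τ' ≈ -0.69615 ∉ [-0.5, 0.7) ⇒ out
candidate 3: (m,n)=(-1,-8) → π∥ = -1-8·τ ≈ -42.54066, π⊥ = -1-8·τ' ≈ 0.54066 ∈ [-0.5, 0.7) ⇒ IN Λ
candidate 4: (m,n)=(5,20) → π∥ = 5+20·τ ≈ 108.85165, π⊥ = 5+20·τ' ≈ 1.14835 ∉ [-0.5, 0.7) ⇒ out

1, 3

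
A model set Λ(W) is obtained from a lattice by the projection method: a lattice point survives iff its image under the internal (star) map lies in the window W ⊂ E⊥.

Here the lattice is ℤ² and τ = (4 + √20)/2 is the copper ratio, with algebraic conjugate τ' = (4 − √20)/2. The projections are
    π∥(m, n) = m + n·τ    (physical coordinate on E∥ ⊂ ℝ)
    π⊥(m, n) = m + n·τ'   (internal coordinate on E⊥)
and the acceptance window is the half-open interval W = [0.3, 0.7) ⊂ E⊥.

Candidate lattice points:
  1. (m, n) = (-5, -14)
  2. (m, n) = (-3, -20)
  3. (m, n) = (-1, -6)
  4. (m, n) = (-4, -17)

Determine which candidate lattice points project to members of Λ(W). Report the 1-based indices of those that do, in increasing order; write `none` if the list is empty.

3

Numerically τ ≈ 4.236068 and τ' = −1/τ ≈ -0.236068.
[1] lift (-5,-14): star map gives -1.695048; window check 0.3 ≤ -1.695048 < 0.7 is false → out
[2] lift (-3,-20): star map gives 1.721360; window check 0.3 ≤ 1.721360 < 0.7 is false → out
[3] lift (-1,-6): star map gives 0.416408; window check 0.3 ≤ 0.416408 < 0.7 is true → IN Λ
[4] lift (-4,-17): star map gives 0.013156; window check 0.3 ≤ 0.013156 < 0.7 is false → out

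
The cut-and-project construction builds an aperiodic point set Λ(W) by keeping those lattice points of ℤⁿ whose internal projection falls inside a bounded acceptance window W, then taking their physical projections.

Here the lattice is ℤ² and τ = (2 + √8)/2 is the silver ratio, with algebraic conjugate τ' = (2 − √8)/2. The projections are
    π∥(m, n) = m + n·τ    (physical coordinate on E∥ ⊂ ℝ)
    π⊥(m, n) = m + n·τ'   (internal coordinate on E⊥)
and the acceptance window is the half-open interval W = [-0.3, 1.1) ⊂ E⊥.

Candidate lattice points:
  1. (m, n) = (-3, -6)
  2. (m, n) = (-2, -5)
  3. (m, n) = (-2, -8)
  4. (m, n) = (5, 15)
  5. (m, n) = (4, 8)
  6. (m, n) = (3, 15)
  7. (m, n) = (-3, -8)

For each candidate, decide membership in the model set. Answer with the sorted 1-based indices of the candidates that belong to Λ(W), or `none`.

Compute τ' = (2−√8)/2 = -0.41421, so π⊥(m,n) = m -0.41421·n.
[1] lift (-3,-6): star map gives -0.51472; window check -0.3 ≤ -0.51472 < 1.1 is false → out
[2] lift (-2,-5): star map gives 0.07107; window check -0.3 ≤ 0.07107 < 1.1 is true → IN Λ
[3] lift (-2,-8): star map gives 1.31371; window check -0.3 ≤ 1.31371 < 1.1 is false → out
[4] lift (5,15): star map gives -1.21320; window check -0.3 ≤ -1.21320 < 1.1 is false → out
[5] lift (4,8): star map gives 0.68629; window check -0.3 ≤ 0.68629 < 1.1 is true → IN Λ
[6] lift (3,15): star map gives -3.21320; window check -0.3 ≤ -3.21320 < 1.1 is false → out
[7] lift (-3,-8): star map gives 0.31371; window check -0.3 ≤ 0.31371 < 1.1 is true → IN Λ

2, 5, 7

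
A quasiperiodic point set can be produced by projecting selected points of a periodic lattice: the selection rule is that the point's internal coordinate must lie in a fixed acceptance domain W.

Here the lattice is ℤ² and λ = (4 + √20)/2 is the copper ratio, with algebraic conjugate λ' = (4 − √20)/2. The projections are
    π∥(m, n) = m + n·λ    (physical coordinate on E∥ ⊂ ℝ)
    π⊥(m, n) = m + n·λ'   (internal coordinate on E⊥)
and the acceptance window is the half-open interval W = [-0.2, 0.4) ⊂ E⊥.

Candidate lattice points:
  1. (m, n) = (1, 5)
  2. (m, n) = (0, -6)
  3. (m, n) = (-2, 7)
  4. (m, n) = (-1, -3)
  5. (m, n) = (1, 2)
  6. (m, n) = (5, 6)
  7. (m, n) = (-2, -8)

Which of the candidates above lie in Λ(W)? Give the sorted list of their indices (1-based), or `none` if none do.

Compute λ' = (4−√20)/2 = -0.2361, so π⊥(m,n) = m -0.2361·n.
[1] lift (1,5): star map gives -0.1803; window check -0.2 ≤ -0.1803 < 0.4 is true → IN Λ
[2] lift (0,-6): star map gives 1.4164; window check -0.2 ≤ 1.4164 < 0.4 is false → out
[3] lift (-2,7): star map gives -3.6525; window check -0.2 ≤ -3.6525 < 0.4 is false → out
[4] lift (-1,-3): star map gives -0.2918; window check -0.2 ≤ -0.2918 < 0.4 is false → out
[5] lift (1,2): star map gives 0.5279; window check -0.2 ≤ 0.5279 < 0.4 is false → out
[6] lift (5,6): star map gives 3.5836; window check -0.2 ≤ 3.5836 < 0.4 is false → out
[7] lift (-2,-8): star map gives -0.1115; window check -0.2 ≤ -0.1115 < 0.4 is true → IN Λ

1, 7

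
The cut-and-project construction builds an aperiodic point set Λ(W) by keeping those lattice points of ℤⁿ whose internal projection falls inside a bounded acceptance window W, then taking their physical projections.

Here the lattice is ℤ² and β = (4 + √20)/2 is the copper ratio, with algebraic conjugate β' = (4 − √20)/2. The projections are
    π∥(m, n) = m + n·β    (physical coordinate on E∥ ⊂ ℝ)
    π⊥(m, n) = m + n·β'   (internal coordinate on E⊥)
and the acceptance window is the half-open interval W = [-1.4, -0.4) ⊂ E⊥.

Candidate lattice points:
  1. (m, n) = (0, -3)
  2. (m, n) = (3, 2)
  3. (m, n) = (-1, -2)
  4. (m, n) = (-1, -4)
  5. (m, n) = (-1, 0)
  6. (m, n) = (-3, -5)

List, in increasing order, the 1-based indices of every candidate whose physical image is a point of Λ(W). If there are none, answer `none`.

3, 5

Compute β' = (4−√20)/2 = -0.236068, so π⊥(m,n) = m -0.236068·n.
candidate 1: (m,n)=(0,-3) → π∥ = 0-3·β ≈ -12.708204, π⊥ = 0-3·β' ≈ 0.708204 ∉ [-1.4, -0.4) ⇒ out
candidate 2: (m,n)=(3,2) → π∥ = 3+2·β ≈ 11.472136, π⊥ = 3+2·β' ≈ 2.527864 ∉ [-1.4, -0.4) ⇒ out
candidate 3: (m,n)=(-1,-2) → π∥ = -1-2·β ≈ -9.472136, π⊥ = -1-2·β' ≈ -0.527864 ∈ [-1.4, -0.4) ⇒ IN Λ
candidate 4: (m,n)=(-1,-4) → π∥ = -1-4·β ≈ -17.944272, π⊥ = -1-4·β' ≈ -0.055728 ∉ [-1.4, -0.4) ⇒ out
candidate 5: (m,n)=(-1,0) → π∥ = -1+0·β ≈ -1.000000, π⊥ = -1+0·β' ≈ -1.000000 ∈ [-1.4, -0.4) ⇒ IN Λ
candidate 6: (m,n)=(-3,-5) → π∥ = -3-5·β ≈ -24.180340, π⊥ = -3-5·β' ≈ -1.819660 ∉ [-1.4, -0.4) ⇒ out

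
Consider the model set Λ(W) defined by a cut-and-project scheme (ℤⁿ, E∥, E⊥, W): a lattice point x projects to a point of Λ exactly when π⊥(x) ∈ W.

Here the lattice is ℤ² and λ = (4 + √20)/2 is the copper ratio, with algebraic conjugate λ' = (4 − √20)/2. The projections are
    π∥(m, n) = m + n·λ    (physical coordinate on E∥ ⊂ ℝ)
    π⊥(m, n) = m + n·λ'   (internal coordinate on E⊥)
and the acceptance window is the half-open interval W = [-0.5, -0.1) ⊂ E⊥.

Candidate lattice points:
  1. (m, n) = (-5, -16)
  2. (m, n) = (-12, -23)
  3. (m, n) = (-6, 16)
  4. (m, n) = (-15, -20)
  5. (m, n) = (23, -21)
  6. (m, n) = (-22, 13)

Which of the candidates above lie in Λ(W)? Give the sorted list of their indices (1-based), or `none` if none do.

none

Compute λ' = (4−√20)/2 = -0.236068, so π⊥(m,n) = m -0.236068·n.
[1] lift (-5,-16): star map gives -1.222912; window check -0.5 ≤ -1.222912 < -0.1 is false → out
[2] lift (-12,-23): star map gives -6.570437; window check -0.5 ≤ -6.570437 < -0.1 is false → out
[3] lift (-6,16): star map gives -9.777088; window check -0.5 ≤ -9.777088 < -0.1 is false → out
[4] lift (-15,-20): star map gives -10.278640; window check -0.5 ≤ -10.278640 < -0.1 is false → out
[5] lift (23,-21): star map gives 27.957428; window check -0.5 ≤ 27.957428 < -0.1 is false → out
[6] lift (-22,13): star map gives -25.068884; window check -0.5 ≤ -25.068884 < -0.1 is false → out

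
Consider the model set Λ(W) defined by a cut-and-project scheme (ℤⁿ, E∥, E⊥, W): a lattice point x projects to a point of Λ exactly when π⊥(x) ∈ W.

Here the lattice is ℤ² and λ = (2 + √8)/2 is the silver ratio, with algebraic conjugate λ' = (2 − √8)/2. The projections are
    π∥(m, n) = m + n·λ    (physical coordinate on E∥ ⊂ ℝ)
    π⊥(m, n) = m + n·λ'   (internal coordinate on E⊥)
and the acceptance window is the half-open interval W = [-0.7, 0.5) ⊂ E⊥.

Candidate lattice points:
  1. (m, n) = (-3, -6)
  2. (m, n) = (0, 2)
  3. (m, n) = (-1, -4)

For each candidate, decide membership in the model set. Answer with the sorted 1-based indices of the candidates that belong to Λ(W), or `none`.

1

Compute λ' = (2−√8)/2 = -0.414214, so π⊥(m,n) = m -0.414214·n.
#1 (-3,-6): internal coord -3 + (-6)·λ' = -0.514719; -0.514719 ∈ [-0.7, 0.5) → IN Λ
#2 (0,2): internal coord 0 + (2)·λ' = -0.828427; -0.828427 ∉ [-0.7, 0.5) → out
#3 (-1,-4): internal coord -1 + (-4)·λ' = +0.656854; +0.656854 ∉ [-0.7, 0.5) → out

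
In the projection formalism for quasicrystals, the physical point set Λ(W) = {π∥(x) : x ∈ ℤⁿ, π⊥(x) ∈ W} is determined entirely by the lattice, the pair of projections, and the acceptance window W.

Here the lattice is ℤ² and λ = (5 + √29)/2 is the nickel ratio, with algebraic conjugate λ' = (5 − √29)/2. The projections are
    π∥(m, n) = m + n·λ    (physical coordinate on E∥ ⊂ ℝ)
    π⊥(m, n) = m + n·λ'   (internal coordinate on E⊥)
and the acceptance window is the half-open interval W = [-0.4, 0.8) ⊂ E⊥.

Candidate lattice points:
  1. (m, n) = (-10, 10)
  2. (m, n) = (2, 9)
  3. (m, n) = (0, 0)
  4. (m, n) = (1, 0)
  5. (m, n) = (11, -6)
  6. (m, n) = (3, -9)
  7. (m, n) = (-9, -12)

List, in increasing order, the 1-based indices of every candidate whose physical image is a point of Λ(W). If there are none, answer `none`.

2, 3

Compute λ' = (5−√29)/2 = -0.192582, so π⊥(m,n) = m -0.192582·n.
candidate 1: (m,n)=(-10,10) → π∥ = -10+10·λ ≈ 41.925824, π⊥ = -10+10·λ' ≈ -11.925824 ∉ [-0.4, 0.8) ⇒ out
candidate 2: (m,n)=(2,9) → π∥ = 2+9·λ ≈ 48.733242, π⊥ = 2+9·λ' ≈ 0.266758 ∈ [-0.4, 0.8) ⇒ IN Λ
candidate 3: (m,n)=(0,0) → π∥ = 0+0·λ ≈ 0.000000, π⊥ = 0+0·λ' ≈ 0.000000 ∈ [-0.4, 0.8) ⇒ IN Λ
candidate 4: (m,n)=(1,0) → π∥ = 1+0·λ ≈ 1.000000, π⊥ = 1+0·λ' ≈ 1.000000 ∉ [-0.4, 0.8) ⇒ out
candidate 5: (m,n)=(11,-6) → π∥ = 11-6·λ ≈ -20.155494, π⊥ = 11-6·λ' ≈ 12.155494 ∉ [-0.4, 0.8) ⇒ out
candidate 6: (m,n)=(3,-9) → π∥ = 3-9·λ ≈ -43.733242, π⊥ = 3-9·λ' ≈ 4.733242 ∉ [-0.4, 0.8) ⇒ out
candidate 7: (m,n)=(-9,-12) → π∥ = -9-12·λ ≈ -71.310989, π⊥ = -9-12·λ' ≈ -6.689011 ∉ [-0.4, 0.8) ⇒ out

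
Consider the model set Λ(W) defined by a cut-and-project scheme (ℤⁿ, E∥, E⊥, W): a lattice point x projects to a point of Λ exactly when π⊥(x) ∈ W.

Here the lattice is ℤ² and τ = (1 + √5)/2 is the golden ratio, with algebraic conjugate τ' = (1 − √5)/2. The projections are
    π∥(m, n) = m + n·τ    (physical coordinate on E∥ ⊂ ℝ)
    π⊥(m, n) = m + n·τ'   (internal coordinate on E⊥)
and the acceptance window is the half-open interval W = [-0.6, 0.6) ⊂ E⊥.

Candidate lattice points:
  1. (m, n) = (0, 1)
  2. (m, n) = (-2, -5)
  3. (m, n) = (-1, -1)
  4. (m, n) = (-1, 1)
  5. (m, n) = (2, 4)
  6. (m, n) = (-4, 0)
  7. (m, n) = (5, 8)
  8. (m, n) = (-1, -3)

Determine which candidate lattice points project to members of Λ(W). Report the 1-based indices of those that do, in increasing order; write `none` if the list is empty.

Compute τ' = (1−√5)/2 = -0.6180, so π⊥(m,n) = m -0.6180·n.
#1 (0,1): internal coord 0 + (1)·τ' = -0.6180; -0.6180 ∉ [-0.6, 0.6) → out
#2 (-2,-5): internal coord -2 + (-5)·τ' = +1.0902; +1.0902 ∉ [-0.6, 0.6) → out
#3 (-1,-1): internal coord -1 + (-1)·τ' = -0.3820; -0.3820 ∈ [-0.6, 0.6) → IN Λ
#4 (-1,1): internal coord -1 + (1)·τ' = -1.6180; -1.6180 ∉ [-0.6, 0.6) → out
#5 (2,4): internal coord 2 + (4)·τ' = -0.4721; -0.4721 ∈ [-0.6, 0.6) → IN Λ
#6 (-4,0): internal coord -4 + (0)·τ' = -4.0000; -4.0000 ∉ [-0.6, 0.6) → out
#7 (5,8): internal coord 5 + (8)·τ' = +0.0557; +0.0557 ∈ [-0.6, 0.6) → IN Λ
#8 (-1,-3): internal coord -1 + (-3)·τ' = +0.8541; +0.8541 ∉ [-0.6, 0.6) → out

3, 5, 7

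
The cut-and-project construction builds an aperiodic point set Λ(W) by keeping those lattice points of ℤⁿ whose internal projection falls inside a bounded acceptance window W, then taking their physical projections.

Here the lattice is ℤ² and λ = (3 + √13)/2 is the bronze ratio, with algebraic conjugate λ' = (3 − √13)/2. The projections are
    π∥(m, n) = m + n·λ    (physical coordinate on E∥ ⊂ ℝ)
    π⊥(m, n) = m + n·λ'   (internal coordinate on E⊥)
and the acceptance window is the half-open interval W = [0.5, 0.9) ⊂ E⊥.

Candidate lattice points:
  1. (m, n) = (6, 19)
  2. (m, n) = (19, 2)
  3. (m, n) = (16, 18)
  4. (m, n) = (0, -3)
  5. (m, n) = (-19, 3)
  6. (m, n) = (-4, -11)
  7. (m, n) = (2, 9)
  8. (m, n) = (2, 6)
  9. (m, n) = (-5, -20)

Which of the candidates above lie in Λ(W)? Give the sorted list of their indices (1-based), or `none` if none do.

none

Numerically λ ≈ 3.30278 and λ' = −1/λ ≈ -0.30278.
#1 (6,19): internal coord 6 + (19)·λ' = +0.24726; +0.24726 ∉ [0.5, 0.9) → out
#2 (19,2): internal coord 19 + (2)·λ' = +18.39445; +18.39445 ∉ [0.5, 0.9) → out
#3 (16,18): internal coord 16 + (18)·λ' = +10.55004; +10.55004 ∉ [0.5, 0.9) → out
#4 (0,-3): internal coord 0 + (-3)·λ' = +0.90833; +0.90833 ∉ [0.5, 0.9) → out
#5 (-19,3): internal coord -19 + (3)·λ' = -19.90833; -19.90833 ∉ [0.5, 0.9) → out
#6 (-4,-11): internal coord -4 + (-11)·λ' = -0.66947; -0.66947 ∉ [0.5, 0.9) → out
#7 (2,9): internal coord 2 + (9)·λ' = -0.72498; -0.72498 ∉ [0.5, 0.9) → out
#8 (2,6): internal coord 2 + (6)·λ' = +0.18335; +0.18335 ∉ [0.5, 0.9) → out
#9 (-5,-20): internal coord -5 + (-20)·λ' = +1.05551; +1.05551 ∉ [0.5, 0.9) → out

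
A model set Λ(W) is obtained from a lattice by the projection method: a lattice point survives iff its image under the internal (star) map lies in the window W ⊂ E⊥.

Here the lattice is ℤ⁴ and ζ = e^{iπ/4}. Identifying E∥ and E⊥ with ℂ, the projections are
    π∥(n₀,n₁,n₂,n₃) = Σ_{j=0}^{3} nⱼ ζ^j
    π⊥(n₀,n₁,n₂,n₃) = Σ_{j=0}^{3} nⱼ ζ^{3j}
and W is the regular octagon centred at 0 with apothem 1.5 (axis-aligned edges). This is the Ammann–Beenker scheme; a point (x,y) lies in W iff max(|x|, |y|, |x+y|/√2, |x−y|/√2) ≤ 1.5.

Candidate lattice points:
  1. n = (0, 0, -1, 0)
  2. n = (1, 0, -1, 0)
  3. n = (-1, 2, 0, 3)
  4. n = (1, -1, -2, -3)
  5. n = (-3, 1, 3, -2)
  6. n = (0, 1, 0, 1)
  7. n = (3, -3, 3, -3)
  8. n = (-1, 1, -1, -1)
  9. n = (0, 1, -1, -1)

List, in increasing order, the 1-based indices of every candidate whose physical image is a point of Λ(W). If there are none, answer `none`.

π⊥(n) = n₀ + n₁ζ³ + n₂ζ⁶ + n₃ζ⁹ where ζ = e^{iπ/4}.
candidate 1: n = (0, 0, -1, 0) → π⊥ ≈ (+0.0000, +1.0000); max(|x|,|y|,|x±y|/√2) = 1.0000 ≤ 1.5 ⇒ ∈ W
candidate 2: n = (1, 0, -1, 0) → π⊥ ≈ (+1.0000, +1.0000); max(|x|,|y|,|x±y|/√2) = 1.4142 ≤ 1.5 ⇒ ∈ W
candidate 3: n = (-1, 2, 0, 3) → π⊥ ≈ (-0.2929, +3.5355); max(|x|,|y|,|x±y|/√2) = 3.5355 > 1.5 ⇒ ∉ W
candidate 4: n = (1, -1, -2, -3) → π⊥ ≈ (-0.4142, -0.8284); max(|x|,|y|,|x±y|/√2) = 0.8787 ≤ 1.5 ⇒ ∈ W
candidate 5: n = (-3, 1, 3, -2) → π⊥ ≈ (-5.1213, -3.7071); max(|x|,|y|,|x±y|/√2) = 6.2426 > 1.5 ⇒ ∉ W
candidate 6: n = (0, 1, 0, 1) → π⊥ ≈ (+0.0000, +1.4142); max(|x|,|y|,|x±y|/√2) = 1.4142 ≤ 1.5 ⇒ ∈ W
candidate 7: n = (3, -3, 3, -3) → π⊥ ≈ (+3.0000, -7.2426); max(|x|,|y|,|x±y|/√2) = 7.2426 > 1.5 ⇒ ∉ W
candidate 8: n = (-1, 1, -1, -1) → π⊥ ≈ (-2.4142, +1.0000); max(|x|,|y|,|x±y|/√2) = 2.4142 > 1.5 ⇒ ∉ W
candidate 9: n = (0, 1, -1, -1) → π⊥ ≈ (-1.4142, +1.0000); max(|x|,|y|,|x±y|/√2) = 1.7071 > 1.5 ⇒ ∉ W

1, 2, 4, 6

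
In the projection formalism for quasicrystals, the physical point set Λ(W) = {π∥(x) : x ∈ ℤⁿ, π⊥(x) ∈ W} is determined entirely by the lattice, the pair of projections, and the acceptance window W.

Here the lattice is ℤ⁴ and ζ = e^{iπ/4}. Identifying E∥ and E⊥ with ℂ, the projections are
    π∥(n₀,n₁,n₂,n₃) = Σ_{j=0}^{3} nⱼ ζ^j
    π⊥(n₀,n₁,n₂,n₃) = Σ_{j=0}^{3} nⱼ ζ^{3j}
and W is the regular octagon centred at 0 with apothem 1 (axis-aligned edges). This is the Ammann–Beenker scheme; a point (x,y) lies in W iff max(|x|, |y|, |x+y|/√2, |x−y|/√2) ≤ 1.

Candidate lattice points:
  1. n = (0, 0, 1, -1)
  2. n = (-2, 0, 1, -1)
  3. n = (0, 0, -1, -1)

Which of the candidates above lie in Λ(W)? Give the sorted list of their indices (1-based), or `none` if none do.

3

π⊥(n) = n₀ + n₁ζ³ + n₂ζ⁶ + n₃ζ⁹ where ζ = e^{iπ/4}.
#1 (0, 0, 1, -1): internal (-0.707107, -1.707107); octagon support 1.707107 vs apothem 1 → ∉ W
#2 (-2, 0, 1, -1): internal (-2.707107, -1.707107); octagon support 3.121320 vs apothem 1 → ∉ W
#3 (0, 0, -1, -1): internal (-0.707107, 0.292893); octagon support 0.707107 vs apothem 1 → ∈ W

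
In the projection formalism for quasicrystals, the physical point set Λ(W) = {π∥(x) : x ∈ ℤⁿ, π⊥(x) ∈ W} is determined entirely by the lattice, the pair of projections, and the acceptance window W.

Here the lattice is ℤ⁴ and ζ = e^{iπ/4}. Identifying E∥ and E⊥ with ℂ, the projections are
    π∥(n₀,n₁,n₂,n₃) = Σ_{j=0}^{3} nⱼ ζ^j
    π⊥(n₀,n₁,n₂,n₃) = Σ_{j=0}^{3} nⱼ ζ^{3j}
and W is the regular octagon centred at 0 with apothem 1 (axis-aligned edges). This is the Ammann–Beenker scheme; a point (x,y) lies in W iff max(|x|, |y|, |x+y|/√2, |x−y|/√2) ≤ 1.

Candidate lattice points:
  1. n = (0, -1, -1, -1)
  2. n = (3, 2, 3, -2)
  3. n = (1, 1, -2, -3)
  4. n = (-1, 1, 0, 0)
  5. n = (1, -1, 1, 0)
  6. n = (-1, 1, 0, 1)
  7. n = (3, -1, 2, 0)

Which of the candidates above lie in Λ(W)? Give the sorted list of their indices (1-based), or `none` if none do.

1

Internal map: ζ^{3j} for j=0..3 gives (1,0), (−√2/2,√2/2), (0,−1), (√2/2,√2/2).
candidate 1: n = (0, -1, -1, -1) → π⊥ ≈ (+0.0000, -0.4142); max(|x|,|y|,|x±y|/√2) = 0.4142 ≤ 1 ⇒ ∈ W
candidate 2: n = (3, 2, 3, -2) → π⊥ ≈ (+0.1716, -3.0000); max(|x|,|y|,|x±y|/√2) = 3.0000 > 1 ⇒ ∉ W
candidate 3: n = (1, 1, -2, -3) → π⊥ ≈ (-1.8284, +0.5858); max(|x|,|y|,|x±y|/√2) = 1.8284 > 1 ⇒ ∉ W
candidate 4: n = (-1, 1, 0, 0) → π⊥ ≈ (-1.7071, +0.7071); max(|x|,|y|,|x±y|/√2) = 1.7071 > 1 ⇒ ∉ W
candidate 5: n = (1, -1, 1, 0) → π⊥ ≈ (+1.7071, -1.7071); max(|x|,|y|,|x±y|/√2) = 2.4142 > 1 ⇒ ∉ W
candidate 6: n = (-1, 1, 0, 1) → π⊥ ≈ (-1.0000, +1.4142); max(|x|,|y|,|x±y|/√2) = 1.7071 > 1 ⇒ ∉ W
candidate 7: n = (3, -1, 2, 0) → π⊥ ≈ (+3.7071, -2.7071); max(|x|,|y|,|x±y|/√2) = 4.5355 > 1 ⇒ ∉ W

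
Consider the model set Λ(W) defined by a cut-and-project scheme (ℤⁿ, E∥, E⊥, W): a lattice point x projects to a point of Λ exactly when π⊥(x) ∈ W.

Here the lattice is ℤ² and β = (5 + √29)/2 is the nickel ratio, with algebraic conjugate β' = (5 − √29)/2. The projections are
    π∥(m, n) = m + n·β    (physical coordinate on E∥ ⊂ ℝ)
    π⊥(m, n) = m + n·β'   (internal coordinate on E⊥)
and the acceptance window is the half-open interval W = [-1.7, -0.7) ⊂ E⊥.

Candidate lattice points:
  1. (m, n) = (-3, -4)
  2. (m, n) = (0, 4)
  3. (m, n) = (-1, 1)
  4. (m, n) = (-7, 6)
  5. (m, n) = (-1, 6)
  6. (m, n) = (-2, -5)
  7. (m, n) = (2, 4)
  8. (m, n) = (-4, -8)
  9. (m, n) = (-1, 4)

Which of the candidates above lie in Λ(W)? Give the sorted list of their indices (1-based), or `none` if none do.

Numerically β ≈ 5.192582 and β' = −1/β ≈ -0.192582.
[1] lift (-3,-4): star map gives -2.229670; window check -1.7 ≤ -2.229670 < -0.7 is false → out
[2] lift (0,4): star map gives -0.770330; window check -1.7 ≤ -0.770330 < -0.7 is true → IN Λ
[3] lift (-1,1): star map gives -1.192582; window check -1.7 ≤ -1.192582 < -0.7 is true → IN Λ
[4] lift (-7,6): star map gives -8.155494; window check -1.7 ≤ -8.155494 < -0.7 is false → out
[5] lift (-1,6): star map gives -2.155494; window check -1.7 ≤ -2.155494 < -0.7 is false → out
[6] lift (-2,-5): star map gives -1.037088; window check -1.7 ≤ -1.037088 < -0.7 is true → IN Λ
[7] lift (2,4): star map gives 1.229670; window check -1.7 ≤ 1.229670 < -0.7 is false → out
[8] lift (-4,-8): star map gives -2.459341; window check -1.7 ≤ -2.459341 < -0.7 is false → out
[9] lift (-1,4): star map gives -1.770330; window check -1.7 ≤ -1.770330 < -0.7 is false → out

2, 3, 6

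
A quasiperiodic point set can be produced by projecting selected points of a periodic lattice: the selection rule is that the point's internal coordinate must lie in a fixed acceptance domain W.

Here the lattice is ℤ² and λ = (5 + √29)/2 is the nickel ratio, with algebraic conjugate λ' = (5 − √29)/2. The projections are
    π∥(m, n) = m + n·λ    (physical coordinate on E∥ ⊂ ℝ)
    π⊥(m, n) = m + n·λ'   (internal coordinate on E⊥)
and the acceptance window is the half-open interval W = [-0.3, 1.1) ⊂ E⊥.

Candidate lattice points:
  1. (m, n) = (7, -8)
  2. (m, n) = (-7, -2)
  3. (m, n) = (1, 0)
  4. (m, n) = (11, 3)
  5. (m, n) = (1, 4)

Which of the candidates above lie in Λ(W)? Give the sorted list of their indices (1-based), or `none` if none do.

Compute λ' = (5−√29)/2 = -0.19258, so π⊥(m,n) = m -0.19258·n.
#1 (7,-8): internal coord 7 + (-8)·λ' = +8.54066; +8.54066 ∉ [-0.3, 1.1) → out
#2 (-7,-2): internal coord -7 + (-2)·λ' = -6.61484; -6.61484 ∉ [-0.3, 1.1) → out
#3 (1,0): internal coord 1 + (0)·λ' = +1.00000; +1.00000 ∈ [-0.3, 1.1) → IN Λ
#4 (11,3): internal coord 11 + (3)·λ' = +10.42225; +10.42225 ∉ [-0.3, 1.1) → out
#5 (1,4): internal coord 1 + (4)·λ' = +0.22967; +0.22967 ∈ [-0.3, 1.1) → IN Λ

3, 5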